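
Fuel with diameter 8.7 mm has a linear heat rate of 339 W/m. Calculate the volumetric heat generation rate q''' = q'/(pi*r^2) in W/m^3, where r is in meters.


r = D / 2 / 1000 = 8.7 / 2 / 1000 = 0.00435 m
q''' = q' / (pi * r^2)
q''' = 339 / (pi * 0.00435^2)
q''' = 5.7026e+06 W/m^3

5.7026e+06


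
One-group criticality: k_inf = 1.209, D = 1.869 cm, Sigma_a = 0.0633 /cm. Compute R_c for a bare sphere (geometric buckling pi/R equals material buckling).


L^2 = D / Sigma_a = 1.869 / 0.0633 = 29.52607 cm^2
B_m^2 = (k_inf - 1) / L^2 = (1.209 - 1) / 29.52607 = 0.007078490 /cm^2
For a bare sphere: B_g = pi/R, so R_c = pi / sqrt(B_m^2)
R_c = pi / sqrt(0.007078490) = 37.340 cm

37.340


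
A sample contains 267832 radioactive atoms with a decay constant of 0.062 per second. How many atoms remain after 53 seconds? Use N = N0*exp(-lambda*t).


N = N0 * exp(-lambda * t)
N = 267832 * exp(-0.062 * 53)
N = 10018

10018


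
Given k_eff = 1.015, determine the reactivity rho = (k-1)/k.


rho = (k_eff - 1) / k_eff
rho = (1.015 - 1) / 1.015
rho = 0.014778

0.014778


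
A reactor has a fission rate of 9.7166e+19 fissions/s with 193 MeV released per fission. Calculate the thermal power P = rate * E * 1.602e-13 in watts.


P = fission_rate * E_MeV * 1.602e-13
P = 9.7166e+19 * 193 * 1.602e-13
P = 3.0042e+09 W

3.0042e+09


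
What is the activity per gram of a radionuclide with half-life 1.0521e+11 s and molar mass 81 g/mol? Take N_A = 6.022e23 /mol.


lambda = ln(2) / t_half = ln(2) / 1.0521e+11 = 6.588225e-12 /s
SA = lambda * N_A / M
SA = 6.588225e-12 * 6.022e23 / 81
SA = 4.8981e+10 Bq/g

4.8981e+10


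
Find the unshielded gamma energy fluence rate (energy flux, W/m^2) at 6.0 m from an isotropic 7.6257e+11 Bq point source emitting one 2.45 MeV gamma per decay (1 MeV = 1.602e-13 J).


psi = A * E * 1.602e-13 / (4*pi*r^2)
psi = 7.6257e+11 * 2.45 * 1.602e-13 / (4*pi*6.0^2)
psi = 6.6160e-04 W/m^2

6.6160e-04


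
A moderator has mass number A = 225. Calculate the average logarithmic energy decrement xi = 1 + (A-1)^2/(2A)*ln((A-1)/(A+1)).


xi = 1 + (A-1)^2/(2A) * ln((A-1)/(A+1))
xi = 1 + (225-1)^2/(2*225) * ln((225-1)/(225 +1))
xi = 0.0088626

0.0088626


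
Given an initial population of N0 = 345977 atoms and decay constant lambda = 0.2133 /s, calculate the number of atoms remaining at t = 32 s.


N = N0 * exp(-lambda * t)
N = 345977 * exp(-0.2133 * 32)
N = 375.60

375.60


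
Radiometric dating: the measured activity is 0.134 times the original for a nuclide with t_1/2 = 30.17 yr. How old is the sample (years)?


lambda = ln(2) / t_half = ln(2) / 30.17 = 0.02297472 /yr
t = -ln(A/A0) / lambda
t = -ln(0.134) / 0.02297472
t = 87.484 yr

87.484


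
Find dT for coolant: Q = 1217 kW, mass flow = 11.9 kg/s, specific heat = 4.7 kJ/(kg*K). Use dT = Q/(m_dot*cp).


dT = Q / (m_dot * cp)
dT = 1217 / (11.9 * 4.7)
dT = 21.759 C

21.759


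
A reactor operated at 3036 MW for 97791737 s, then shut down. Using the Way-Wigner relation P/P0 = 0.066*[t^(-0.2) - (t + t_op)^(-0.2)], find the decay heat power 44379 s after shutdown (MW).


P/P0 = 0.066 * [t^(-0.2) - (t + t_op)^(-0.2)]
P/P0 = 0.066 * [44379^(-0.2) - (44379 + 97791737)^(-0.2)]
P/P0 = 0.066 * [0.1176426 - 0.02522901] = 0.006099297
P = 3036 * 0.006099297 = 18.517 MW

18.517


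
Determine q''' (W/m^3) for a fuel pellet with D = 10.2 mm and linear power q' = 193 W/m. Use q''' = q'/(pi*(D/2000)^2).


r = D / 2 / 1000 = 10.2 / 2 / 1000 = 0.0051 m
q''' = q' / (pi * r^2)
q''' = 193 / (pi * 0.0051^2)
q''' = 2.3619e+06 W/m^3

2.3619e+06


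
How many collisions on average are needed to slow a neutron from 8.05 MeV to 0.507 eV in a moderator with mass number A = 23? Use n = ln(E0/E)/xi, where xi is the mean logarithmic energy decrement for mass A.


xi = 1 + (A-1)^2/(2A)*ln((A-1)/(A+1)) = 0.08448899 (for A = 23)
n = ln(E0/E) / xi
n = ln(8.05e6 / 0.507) / 0.08448899
n = ln(1.587771e+07) / 0.08448899 = 196.24

196.24


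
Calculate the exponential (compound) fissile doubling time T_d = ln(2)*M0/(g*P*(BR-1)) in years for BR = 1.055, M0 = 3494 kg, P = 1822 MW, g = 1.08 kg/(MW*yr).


Breeding gain G = BR - 1 = 1.055 - 1 = 0.055
Fissile production rate = g * P * G = 1.08 * 1822 * 0.055 = 108.2268 kg/yr
T_d = ln(2) * M0 / (g * P * G)
T_d = ln(2) * 3494 / 108.2268 = 22.378 yr

22.378


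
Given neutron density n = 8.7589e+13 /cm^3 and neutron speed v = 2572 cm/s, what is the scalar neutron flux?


phi = n * v
phi = 8.7589e+13 * 2572
phi = 2.2528e+17 /cm^2/s

2.2528e+17


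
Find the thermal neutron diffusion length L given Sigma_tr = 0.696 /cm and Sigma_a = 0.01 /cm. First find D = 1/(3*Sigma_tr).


D = 1 / (3 * Sigma_tr) = 1 / (3 * 0.696) = 0.4789272 cm
L = sqrt(D / Sigma_a)
L = sqrt(0.4789272 / 0.01)
L = 6.9205 cm

6.9205


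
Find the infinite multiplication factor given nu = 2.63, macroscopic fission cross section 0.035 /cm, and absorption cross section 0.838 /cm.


k_inf = nu * Sigma_f / Sigma_a
k_inf = 2.63 * 0.035 / 0.838
k_inf = 0.10984

0.10984


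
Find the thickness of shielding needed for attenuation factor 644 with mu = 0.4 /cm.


x = ln(factor) / mu
x = ln(644) / 0.4
x = 16.169 cm

16.169


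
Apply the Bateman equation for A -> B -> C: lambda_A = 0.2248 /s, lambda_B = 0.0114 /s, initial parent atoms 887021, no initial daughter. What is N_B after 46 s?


N_B(t) = lambda_A * N_A0 / (lambda_B - lambda_A) * [exp(-lambda_A*t) - exp(-lambda_B*t)]
exp(-0.2248*46) = 3.228848e-05; exp(-0.0114*46) = 0.5919104
N_B = 0.2248 * 887021 / (0.0114 - 0.2248) * (3.228848e-05 - 0.5919104)
N_B = 553055

553055


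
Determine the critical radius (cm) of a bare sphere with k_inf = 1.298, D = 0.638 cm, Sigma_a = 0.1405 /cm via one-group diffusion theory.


L^2 = D / Sigma_a = 0.638 / 0.1405 = 4.540925 cm^2
B_m^2 = (k_inf - 1) / L^2 = (1.298 - 1) / 4.540925 = 0.06562540 /cm^2
For a bare sphere: B_g = pi/R, so R_c = pi / sqrt(B_m^2)
R_c = pi / sqrt(0.06562540) = 12.263 cm

12.263


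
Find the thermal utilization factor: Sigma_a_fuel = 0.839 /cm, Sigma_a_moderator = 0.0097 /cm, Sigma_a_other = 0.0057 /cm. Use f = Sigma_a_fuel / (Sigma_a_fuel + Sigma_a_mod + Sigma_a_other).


f = Sigma_a_fuel / (Sigma_a_fuel + Sigma_a_mod + Sigma_a_other)
f = 0.839 / (0.839 + 0.0097 + 0.0057)
f = 0.98198

0.98198


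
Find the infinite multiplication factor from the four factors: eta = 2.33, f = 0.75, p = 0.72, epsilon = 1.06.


k_inf = eta * f * p * epsilon
k_inf = 2.33 * 0.75 * 0.72 * 1.06
k_inf = 1.3337

1.3337


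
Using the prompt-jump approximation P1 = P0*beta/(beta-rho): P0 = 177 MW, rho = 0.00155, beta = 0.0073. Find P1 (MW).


P1/P0 = beta / (beta - rho)
P1/P0 = 0.0073 / (0.0073 - 0.00155) = 1.269565
P1 = 177 * 1.269565 = 224.71 MW

224.71


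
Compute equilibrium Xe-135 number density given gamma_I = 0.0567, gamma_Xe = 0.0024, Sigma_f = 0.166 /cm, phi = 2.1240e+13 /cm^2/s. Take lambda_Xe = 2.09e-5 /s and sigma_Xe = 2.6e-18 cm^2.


Xe_eq = (gamma_I + gamma_Xe) * Sigma_f * phi / (lambda_Xe + sigma_Xe * phi)
Numerator = (0.0567 + 0.0024) * 0.166 * 2.1240e+13 = 2.083771e+11
Denominator = 2.09e-5 + 2.6e-18 * 2.1240e+13 = 7.612400e-05
Xe_eq = 2.083771e+11 / 7.612400e-05 = 2.7373e+15 /cm^3

2.7373e+15


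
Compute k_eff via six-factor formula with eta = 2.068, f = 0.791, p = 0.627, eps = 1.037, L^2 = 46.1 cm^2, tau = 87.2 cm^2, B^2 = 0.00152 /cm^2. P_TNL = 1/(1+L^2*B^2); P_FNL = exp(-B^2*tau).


k_inf = eta*f*p*eps = 2.068*0.791*0.627*1.037 = 1.063588
P_TNL = 1/(1 + L^2*B^2) = 1/(1 + 46.1*0.00152) = 0.9345166
P_FNL = exp(-B^2*tau) = exp(-0.00152*87.2) = 0.8758644
k_eff = k_inf * P_TNL * P_FNL = 1.063588 * 0.9345166 * 0.8758644
k_eff = 0.87056

0.87056


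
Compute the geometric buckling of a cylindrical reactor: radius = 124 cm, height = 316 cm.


B^2 = (2.405/R)^2 + (pi/H)^2
B^2 = (2.405/124)^2 + (pi/316)^2
B^2 = 4.7501e-04 /cm^2

4.7501e-04


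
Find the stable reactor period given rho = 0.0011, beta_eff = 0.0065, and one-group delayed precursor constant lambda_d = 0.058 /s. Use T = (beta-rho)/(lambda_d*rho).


T = (beta - rho) / (lambda_d * rho)
T = (0.0065 - 0.0011) / (0.058 * 0.0011)
T = 84.639 s

84.639


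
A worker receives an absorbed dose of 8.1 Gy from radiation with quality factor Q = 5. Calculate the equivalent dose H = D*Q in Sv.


H = D * Q
H = 8.1 * 5
H = 40.500 Sv

40.500


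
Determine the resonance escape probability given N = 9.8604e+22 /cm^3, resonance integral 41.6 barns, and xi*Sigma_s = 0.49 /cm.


p = exp(-N * I * 1e-24 / (xi*Sigma_s))
p = exp(-9.8604e+22 * 41.6 * 1e-24 / 0.49)
p = 2.3142e-04

2.3142e-04


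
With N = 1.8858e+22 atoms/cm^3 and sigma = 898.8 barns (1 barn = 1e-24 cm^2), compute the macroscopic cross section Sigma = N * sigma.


Sigma = N * sigma_barns * 1e-24
Sigma = 1.8858e+22 * 898.8 * 1e-24
Sigma = 16.950 /cm

16.950


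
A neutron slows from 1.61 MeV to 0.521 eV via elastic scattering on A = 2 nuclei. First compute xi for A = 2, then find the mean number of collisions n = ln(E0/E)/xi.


xi = 1 + (A-1)^2/(2A)*ln((A-1)/(A+1)) = 0.7253469 (for A = 2)
n = ln(E0/E) / xi
n = ln(1.61e6 / 0.521) / 0.7253469
n = ln(3.090211e+06) / 0.7253469 = 20.602

20.602


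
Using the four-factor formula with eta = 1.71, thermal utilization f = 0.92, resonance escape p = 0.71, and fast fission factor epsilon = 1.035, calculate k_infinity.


k_inf = eta * f * p * epsilon
k_inf = 1.71 * 0.92 * 0.71 * 1.035
k_inf = 1.1561

1.1561


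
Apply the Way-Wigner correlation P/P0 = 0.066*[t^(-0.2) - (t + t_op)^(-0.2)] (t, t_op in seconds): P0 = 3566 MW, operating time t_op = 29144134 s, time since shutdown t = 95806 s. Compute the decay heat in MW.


P/P0 = 0.066 * [t^(-0.2) - (t + t_op)^(-0.2)]
P/P0 = 0.066 * [95806^(-0.2) - (95806 + 29144134)^(-0.2)]
P/P0 = 0.066 * [0.1008606 - 0.03212216] = 0.004536737
P = 3566 * 0.004536737 = 16.178 MW

16.178


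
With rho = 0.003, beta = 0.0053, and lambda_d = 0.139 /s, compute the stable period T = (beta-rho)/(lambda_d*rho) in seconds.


T = (beta - rho) / (lambda_d * rho)
T = (0.0053 - 0.003) / (0.139 * 0.003)
T = 5.5156 s

5.5156


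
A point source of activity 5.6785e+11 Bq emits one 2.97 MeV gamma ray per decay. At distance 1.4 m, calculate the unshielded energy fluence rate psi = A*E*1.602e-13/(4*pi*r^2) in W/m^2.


psi = A * E * 1.602e-13 / (4*pi*r^2)
psi = 5.6785e+11 * 2.97 * 1.602e-13 / (4*pi*1.4^2)
psi = 0.010969 W/m^2

0.010969


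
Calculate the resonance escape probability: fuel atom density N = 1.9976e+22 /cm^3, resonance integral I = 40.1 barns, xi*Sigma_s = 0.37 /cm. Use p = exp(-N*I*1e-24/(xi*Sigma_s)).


p = exp(-N * I * 1e-24 / (xi*Sigma_s))
p = exp(-1.9976e+22 * 40.1 * 1e-24 / 0.37)
p = 0.11475

0.11475


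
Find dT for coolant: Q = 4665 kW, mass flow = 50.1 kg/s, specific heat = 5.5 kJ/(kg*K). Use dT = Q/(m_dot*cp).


dT = Q / (m_dot * cp)
dT = 4665 / (50.1 * 5.5)
dT = 16.930 C

16.930


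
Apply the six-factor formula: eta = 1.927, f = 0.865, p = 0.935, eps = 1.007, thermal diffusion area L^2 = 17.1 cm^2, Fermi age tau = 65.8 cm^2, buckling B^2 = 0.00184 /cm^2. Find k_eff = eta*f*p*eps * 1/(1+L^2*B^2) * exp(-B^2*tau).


k_inf = eta*f*p*eps = 1.927*0.865*0.935*1.007 = 1.569419
P_TNL = 1/(1 + L^2*B^2) = 1/(1 + 17.1*0.00184) = 0.9694958
P_FNL = exp(-B^2*tau) = exp(-0.00184*65.8) = 0.8859702
k_eff = k_inf * P_TNL * P_FNL = 1.569419 * 0.9694958 * 0.8859702
k_eff = 1.3480

1.3480


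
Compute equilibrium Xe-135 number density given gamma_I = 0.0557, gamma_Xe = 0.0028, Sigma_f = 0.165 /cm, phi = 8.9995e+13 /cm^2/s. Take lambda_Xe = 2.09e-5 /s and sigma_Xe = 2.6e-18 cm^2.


Xe_eq = (gamma_I + gamma_Xe) * Sigma_f * phi / (lambda_Xe + sigma_Xe * phi)
Numerator = (0.0557 + 0.0028) * 0.165 * 8.9995e+13 = 8.686767e+11
Denominator = 2.09e-5 + 2.6e-18 * 8.9995e+13 = 2.548870e-04
Xe_eq = 8.686767e+11 / 2.548870e-04 = 3.4081e+15 /cm^3

3.4081e+15


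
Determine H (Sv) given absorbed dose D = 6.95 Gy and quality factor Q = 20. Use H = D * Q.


H = D * Q
H = 6.95 * 20
H = 139.00 Sv

139.00


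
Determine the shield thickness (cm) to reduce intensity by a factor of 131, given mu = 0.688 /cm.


x = ln(factor) / mu
x = ln(131) / 0.688
x = 7.0860 cm

7.0860


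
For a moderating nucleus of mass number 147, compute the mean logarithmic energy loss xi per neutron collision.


xi = 1 + (A-1)^2/(2A) * ln((A-1)/(A+1))
xi = 1 + (147-1)^2/(2*147) * ln((147-1)/(147 +1))
xi = 0.013544

0.013544


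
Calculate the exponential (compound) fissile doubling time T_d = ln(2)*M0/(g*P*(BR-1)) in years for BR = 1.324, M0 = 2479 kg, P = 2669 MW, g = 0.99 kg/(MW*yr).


Breeding gain G = BR - 1 = 1.324 - 1 = 0.324
Fissile production rate = g * P * G = 0.99 * 2669 * 0.324 = 856.10844 kg/yr
T_d = ln(2) * M0 / (g * P * G)
T_d = ln(2) * 2479 / 856.10844 = 2.0071 yr

2.0071


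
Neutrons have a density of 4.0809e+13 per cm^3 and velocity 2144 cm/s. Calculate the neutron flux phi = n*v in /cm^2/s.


phi = n * v
phi = 4.0809e+13 * 2144
phi = 8.7494e+16 /cm^2/s

8.7494e+16


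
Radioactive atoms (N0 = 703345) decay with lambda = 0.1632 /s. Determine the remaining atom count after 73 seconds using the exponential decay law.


N = N0 * exp(-lambda * t)
N = 703345 * exp(-0.1632 * 73)
N = 4.7115

4.7115


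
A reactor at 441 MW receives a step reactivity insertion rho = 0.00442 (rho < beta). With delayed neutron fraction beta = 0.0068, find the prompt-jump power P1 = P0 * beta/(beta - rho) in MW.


P1/P0 = beta / (beta - rho)
P1/P0 = 0.0068 / (0.0068 - 0.00442) = 2.857143
P1 = 441 * 2.857143 = 1260.0 MW

1260.0


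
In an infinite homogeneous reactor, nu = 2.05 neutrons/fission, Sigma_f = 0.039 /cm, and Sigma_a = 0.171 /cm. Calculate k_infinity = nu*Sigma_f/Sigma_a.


k_inf = nu * Sigma_f / Sigma_a
k_inf = 2.05 * 0.039 / 0.171
k_inf = 0.46754

0.46754


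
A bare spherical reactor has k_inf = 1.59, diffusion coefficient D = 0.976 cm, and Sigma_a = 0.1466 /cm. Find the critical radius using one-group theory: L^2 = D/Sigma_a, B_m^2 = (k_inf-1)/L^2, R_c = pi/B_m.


L^2 = D / Sigma_a = 0.976 / 0.1466 = 6.657572 cm^2
B_m^2 = (k_inf - 1) / L^2 = (1.59 - 1) / 6.657572 = 0.08862090 /cm^2
For a bare sphere: B_g = pi/R, so R_c = pi / sqrt(B_m^2)
R_c = pi / sqrt(0.08862090) = 10.553 cm

10.553


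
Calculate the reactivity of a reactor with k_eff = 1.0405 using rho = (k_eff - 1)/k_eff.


rho = (k_eff - 1) / k_eff
rho = (1.0405 - 1) / 1.0405
rho = 0.038924

0.038924


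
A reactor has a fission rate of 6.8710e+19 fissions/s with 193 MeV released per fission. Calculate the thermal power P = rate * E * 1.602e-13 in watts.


P = fission_rate * E_MeV * 1.602e-13
P = 6.8710e+19 * 193 * 1.602e-13
P = 2.1244e+09 W

2.1244e+09


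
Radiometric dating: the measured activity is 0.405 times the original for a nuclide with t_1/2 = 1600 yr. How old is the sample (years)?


lambda = ln(2) / t_half = ln(2) / 1600 = 4.332170e-04 /yr
t = -ln(A/A0) / lambda
t = -ln(0.405) / 4.332170e-04
t = 2086.4 yr

2086.4


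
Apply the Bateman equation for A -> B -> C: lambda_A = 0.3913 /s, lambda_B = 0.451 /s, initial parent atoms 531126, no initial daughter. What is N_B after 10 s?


N_B(t) = lambda_A * N_A0 / (lambda_B - lambda_A) * [exp(-lambda_A*t) - exp(-lambda_B*t)]
exp(-0.3913*10) = 0.01998047; exp(-0.451*10) = 0.01099846
N_B = 0.3913 * 531126 / (0.451 - 0.3913) * (0.01998047 - 0.01099846)
N_B = 31268

31268


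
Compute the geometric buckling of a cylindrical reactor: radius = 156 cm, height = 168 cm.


B^2 = (2.405/R)^2 + (pi/H)^2
B^2 = (2.405/156)^2 + (pi/168)^2
B^2 = 5.8736e-04 /cm^2

5.8736e-04


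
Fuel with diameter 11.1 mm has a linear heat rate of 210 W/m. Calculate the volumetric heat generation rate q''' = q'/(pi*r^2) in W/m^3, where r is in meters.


r = D / 2 / 1000 = 11.1 / 2 / 1000 = 0.00555 m
q''' = q' / (pi * r^2)
q''' = 210 / (pi * 0.00555^2)
q''' = 2.1701e+06 W/m^3

2.1701e+06


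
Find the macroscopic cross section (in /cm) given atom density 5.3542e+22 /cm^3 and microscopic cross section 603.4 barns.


Sigma = N * sigma_barns * 1e-24
Sigma = 5.3542e+22 * 603.4 * 1e-24
Sigma = 32.307 /cm

32.307


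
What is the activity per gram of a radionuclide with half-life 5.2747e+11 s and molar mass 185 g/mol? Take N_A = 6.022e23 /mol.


lambda = ln(2) / t_half = ln(2) / 5.2747e+11 = 1.314098e-12 /s
SA = lambda * N_A / M
SA = 1.314098e-12 * 6.022e23 / 185
SA = 4.2776e+09 Bq/g

4.2776e+09


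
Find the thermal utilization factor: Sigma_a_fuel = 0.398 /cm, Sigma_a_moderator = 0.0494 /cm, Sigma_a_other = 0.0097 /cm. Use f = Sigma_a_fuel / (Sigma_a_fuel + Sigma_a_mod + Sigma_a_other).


f = Sigma_a_fuel / (Sigma_a_fuel + Sigma_a_mod + Sigma_a_other)
f = 0.398 / (0.398 + 0.0494 + 0.0097)
f = 0.87071

0.87071


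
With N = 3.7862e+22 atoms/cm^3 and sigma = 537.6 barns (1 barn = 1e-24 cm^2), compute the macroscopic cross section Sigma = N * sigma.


Sigma = N * sigma_barns * 1e-24
Sigma = 3.7862e+22 * 537.6 * 1e-24
Sigma = 20.355 /cm

20.355


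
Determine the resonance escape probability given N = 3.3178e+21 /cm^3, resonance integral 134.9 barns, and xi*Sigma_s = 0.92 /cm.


p = exp(-N * I * 1e-24 / (xi*Sigma_s))
p = exp(-3.3178e+21 * 134.9 * 1e-24 / 0.92)
p = 0.61478

0.61478


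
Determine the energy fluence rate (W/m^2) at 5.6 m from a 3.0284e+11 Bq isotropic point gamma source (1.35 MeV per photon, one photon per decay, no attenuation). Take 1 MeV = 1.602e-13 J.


psi = A * E * 1.602e-13 / (4*pi*r^2)
psi = 3.0284e+11 * 1.35 * 1.602e-13 / (4*pi*5.6^2)
psi = 1.6620e-04 W/m^2

1.6620e-04


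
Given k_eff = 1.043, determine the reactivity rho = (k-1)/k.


rho = (k_eff - 1) / k_eff
rho = (1.043 - 1) / 1.043
rho = 0.041227

0.041227


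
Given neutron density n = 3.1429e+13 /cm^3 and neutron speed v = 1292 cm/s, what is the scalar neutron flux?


phi = n * v
phi = 3.1429e+13 * 1292
phi = 4.0606e+16 /cm^2/s

4.0606e+16


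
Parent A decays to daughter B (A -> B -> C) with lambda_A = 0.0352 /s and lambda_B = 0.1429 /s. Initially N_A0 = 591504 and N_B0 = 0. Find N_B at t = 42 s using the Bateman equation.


N_B(t) = lambda_A * N_A0 / (lambda_B - lambda_A) * [exp(-lambda_A*t) - exp(-lambda_B*t)]
exp(-0.0352*42) = 0.2280022; exp(-0.1429*42) = 0.002474294
N_B = 0.0352 * 591504 / (0.1429 - 0.0352) * (0.2280022 - 0.002474294)
N_B = 43600

43600


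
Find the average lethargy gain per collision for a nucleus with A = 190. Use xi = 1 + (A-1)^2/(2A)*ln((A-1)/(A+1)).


xi = 1 + (A-1)^2/(2A) * ln((A-1)/(A+1))
xi = 1 + (190-1)^2/(2*190) * ln((190-1)/(190 +1))
xi = 0.010489

0.010489


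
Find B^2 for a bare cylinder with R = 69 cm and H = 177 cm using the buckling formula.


B^2 = (2.405/R)^2 + (pi/H)^2
B^2 = (2.405/69)^2 + (pi/177)^2
B^2 = 0.0015299 /cm^2

0.0015299


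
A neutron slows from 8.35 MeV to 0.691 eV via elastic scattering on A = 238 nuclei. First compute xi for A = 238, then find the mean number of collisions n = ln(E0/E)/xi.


xi = 1 + (A-1)^2/(2A)*ln((A-1)/(A+1)) = 0.008379872 (for A = 238)
n = ln(E0/E) / xi
n = ln(8.35e6 / 0.691) / 0.008379872
n = ln(1.208394e+07) / 0.008379872 = 1946.0

1946.0


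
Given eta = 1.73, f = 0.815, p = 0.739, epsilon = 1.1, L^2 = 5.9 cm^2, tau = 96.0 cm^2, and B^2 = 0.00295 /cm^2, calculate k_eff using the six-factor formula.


k_inf = eta*f*p*eps = 1.73*0.815*0.739*1.1 = 1.146148
P_TNL = 1/(1 + L^2*B^2) = 1/(1 + 5.9*0.00295) = 0.9828928
P_FNL = exp(-B^2*tau) = exp(-0.00295*96.0) = 0.7533691
k_eff = k_inf * P_TNL * P_FNL = 1.146148 * 0.9828928 * 0.7533691
k_eff = 0.84870

0.84870


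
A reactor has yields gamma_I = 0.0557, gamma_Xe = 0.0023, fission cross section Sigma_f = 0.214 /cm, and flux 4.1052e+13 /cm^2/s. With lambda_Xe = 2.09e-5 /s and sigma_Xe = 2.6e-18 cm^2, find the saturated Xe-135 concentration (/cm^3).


Xe_eq = (gamma_I + gamma_Xe) * Sigma_f * phi / (lambda_Xe + sigma_Xe * phi)
Numerator = (0.0557 + 0.0023) * 0.214 * 4.1052e+13 = 5.095374e+11
Denominator = 2.09e-5 + 2.6e-18 * 4.1052e+13 = 1.276352e-04
Xe_eq = 5.095374e+11 / 1.276352e-04 = 3.9921e+15 /cm^3

3.9921e+15


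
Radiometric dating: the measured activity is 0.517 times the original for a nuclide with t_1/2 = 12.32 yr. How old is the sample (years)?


lambda = ln(2) / t_half = ln(2) / 12.32 = 0.05626195 /yr
t = -ln(A/A0) / lambda
t = -ln(0.517) / 0.05626195
t = 11.726 yr

11.726


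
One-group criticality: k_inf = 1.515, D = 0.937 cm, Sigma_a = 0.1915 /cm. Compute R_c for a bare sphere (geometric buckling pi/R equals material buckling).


L^2 = D / Sigma_a = 0.937 / 0.1915 = 4.892950 cm^2
B_m^2 = (k_inf - 1) / L^2 = (1.515 - 1) / 4.892950 = 0.1052535 /cm^2
For a bare sphere: B_g = pi/R, so R_c = pi / sqrt(B_m^2)
R_c = pi / sqrt(0.1052535) = 9.6835 cm

9.6835


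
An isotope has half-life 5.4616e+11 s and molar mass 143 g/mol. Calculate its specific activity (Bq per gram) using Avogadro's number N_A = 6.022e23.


lambda = ln(2) / t_half = ln(2) / 5.4616e+11 = 1.269128e-12 /s
SA = lambda * N_A / M
SA = 1.269128e-12 * 6.022e23 / 143
SA = 5.3445e+09 Bq/g

5.3445e+09


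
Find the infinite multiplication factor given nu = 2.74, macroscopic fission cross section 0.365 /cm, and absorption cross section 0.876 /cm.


k_inf = nu * Sigma_f / Sigma_a
k_inf = 2.74 * 0.365 / 0.876
k_inf = 1.1417

1.1417


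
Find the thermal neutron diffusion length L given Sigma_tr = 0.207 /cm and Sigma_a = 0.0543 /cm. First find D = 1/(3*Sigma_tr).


D = 1 / (3 * Sigma_tr) = 1 / (3 * 0.207) = 1.610306 cm
L = sqrt(D / Sigma_a)
L = sqrt(1.610306 / 0.0543)
L = 5.4457 cm

5.4457


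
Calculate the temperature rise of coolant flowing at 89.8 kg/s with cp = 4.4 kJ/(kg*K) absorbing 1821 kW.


dT = Q / (m_dot * cp)
dT = 1821 / (89.8 * 4.4)
dT = 4.6087 C

4.6087


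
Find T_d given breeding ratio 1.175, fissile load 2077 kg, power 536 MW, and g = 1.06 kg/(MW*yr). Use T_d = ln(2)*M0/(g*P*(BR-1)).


Breeding gain G = BR - 1 = 1.175 - 1 = 0.175
Fissile production rate = g * P * G = 1.06 * 536 * 0.175 = 99.428 kg/yr
T_d = ln(2) * M0 / (g * P * G)
T_d = ln(2) * 2077 / 99.428 = 14.479 yr

14.479


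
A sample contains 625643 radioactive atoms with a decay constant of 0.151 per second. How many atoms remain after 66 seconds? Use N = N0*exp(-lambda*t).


N = N0 * exp(-lambda * t)
N = 625643 * exp(-0.151 * 66)
N = 29.386

29.386


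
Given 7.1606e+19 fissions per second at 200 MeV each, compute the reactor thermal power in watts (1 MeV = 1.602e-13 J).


P = fission_rate * E_MeV * 1.602e-13
P = 7.1606e+19 * 200 * 1.602e-13
P = 2.2943e+09 W

2.2943e+09


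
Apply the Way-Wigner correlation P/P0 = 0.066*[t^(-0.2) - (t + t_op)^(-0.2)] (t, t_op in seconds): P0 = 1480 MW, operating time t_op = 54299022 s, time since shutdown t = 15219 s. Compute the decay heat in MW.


P/P0 = 0.066 * [t^(-0.2) - (t + t_op)^(-0.2)]
P/P0 = 0.066 * [15219^(-0.2) - (15219 + 54299022)^(-0.2)]
P/P0 = 0.066 * [0.1457212 - 0.02838032] = 0.007744498
P = 1480 * 0.007744498 = 11.462 MW

11.462


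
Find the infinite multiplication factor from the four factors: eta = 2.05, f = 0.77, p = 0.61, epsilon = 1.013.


k_inf = eta * f * p * epsilon
k_inf = 2.05 * 0.77 * 0.61 * 1.013
k_inf = 0.97540

0.97540


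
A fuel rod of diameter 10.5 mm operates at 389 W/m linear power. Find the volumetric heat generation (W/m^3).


r = D / 2 / 1000 = 10.5 / 2 / 1000 = 0.00525 m
q''' = q' / (pi * r^2)
q''' = 389 / (pi * 0.00525^2)
q''' = 4.4924e+06 W/m^3

4.4924e+06


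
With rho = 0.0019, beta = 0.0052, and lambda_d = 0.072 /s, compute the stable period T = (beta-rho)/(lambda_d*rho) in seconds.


T = (beta - rho) / (lambda_d * rho)
T = (0.0052 - 0.0019) / (0.072 * 0.0019)
T = 24.123 s

24.123


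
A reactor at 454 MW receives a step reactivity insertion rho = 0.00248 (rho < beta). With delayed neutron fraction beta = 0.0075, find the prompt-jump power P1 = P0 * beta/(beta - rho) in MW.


P1/P0 = beta / (beta - rho)
P1/P0 = 0.0075 / (0.0075 - 0.00248) = 1.494024
P1 = 454 * 1.494024 = 678.29 MW

678.29


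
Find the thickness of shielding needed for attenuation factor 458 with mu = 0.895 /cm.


x = ln(factor) / mu
x = ln(458) / 0.895
x = 6.8457 cm

6.8457


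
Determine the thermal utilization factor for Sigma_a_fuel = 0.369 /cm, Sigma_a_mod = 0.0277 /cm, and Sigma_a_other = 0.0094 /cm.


f = Sigma_a_fuel / (Sigma_a_fuel + Sigma_a_mod + Sigma_a_other)
f = 0.369 / (0.369 + 0.0277 + 0.0094)
f = 0.90864

0.90864


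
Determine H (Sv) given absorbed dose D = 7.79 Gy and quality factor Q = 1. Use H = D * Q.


H = D * Q
H = 7.79 * 1
H = 7.7900 Sv

7.7900


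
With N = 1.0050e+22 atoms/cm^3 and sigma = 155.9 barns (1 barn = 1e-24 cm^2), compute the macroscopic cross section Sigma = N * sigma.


Sigma = N * sigma_barns * 1e-24
Sigma = 1.0050e+22 * 155.9 * 1e-24
Sigma = 1.5668 /cm

1.5668


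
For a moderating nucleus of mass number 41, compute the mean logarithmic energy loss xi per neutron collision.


xi = 1 + (A-1)^2/(2A) * ln((A-1)/(A+1))
xi = 1 + (41-1)^2/(2*41) * ln((41-1)/(41 +1))
xi = 0.047997

0.047997


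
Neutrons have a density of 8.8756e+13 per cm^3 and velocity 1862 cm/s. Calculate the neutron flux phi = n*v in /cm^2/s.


phi = n * v
phi = 8.8756e+13 * 1862
phi = 1.6526e+17 /cm^2/s

1.6526e+17


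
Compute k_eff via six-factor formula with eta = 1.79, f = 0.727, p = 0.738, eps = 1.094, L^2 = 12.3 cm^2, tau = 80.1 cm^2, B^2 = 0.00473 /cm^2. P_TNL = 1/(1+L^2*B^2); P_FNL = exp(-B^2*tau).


k_inf = eta*f*p*eps = 1.79*0.727*0.738*1.094 = 1.050657
P_TNL = 1/(1 + L^2*B^2) = 1/(1 + 12.3*0.00473) = 0.9450197
P_FNL = exp(-B^2*tau) = exp(-0.00473*80.1) = 0.6846326
k_eff = k_inf * P_TNL * P_FNL = 1.050657 * 0.9450197 * 0.6846326
k_eff = 0.67977

0.67977


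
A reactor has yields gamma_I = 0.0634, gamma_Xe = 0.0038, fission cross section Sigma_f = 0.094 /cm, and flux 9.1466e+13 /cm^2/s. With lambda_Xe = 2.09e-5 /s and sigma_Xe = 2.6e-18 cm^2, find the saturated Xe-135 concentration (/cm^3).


Xe_eq = (gamma_I + gamma_Xe) * Sigma_f * phi / (lambda_Xe + sigma_Xe * phi)
Numerator = (0.0634 + 0.0038) * 0.094 * 9.1466e+13 = 5.777724e+11
Denominator = 2.09e-5 + 2.6e-18 * 9.1466e+13 = 2.587116e-04
Xe_eq = 5.777724e+11 / 2.587116e-04 = 2.2333e+15 /cm^3

2.2333e+15


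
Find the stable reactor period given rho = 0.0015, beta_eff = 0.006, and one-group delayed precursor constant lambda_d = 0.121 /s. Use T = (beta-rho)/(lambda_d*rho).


T = (beta - rho) / (lambda_d * rho)
T = (0.006 - 0.0015) / (0.121 * 0.0015)
T = 24.793 s

24.793


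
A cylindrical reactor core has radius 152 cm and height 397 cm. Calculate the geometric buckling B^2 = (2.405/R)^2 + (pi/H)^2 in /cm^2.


B^2 = (2.405/R)^2 + (pi/H)^2
B^2 = (2.405/152)^2 + (pi/397)^2
B^2 = 3.1297e-04 /cm^2

3.1297e-04


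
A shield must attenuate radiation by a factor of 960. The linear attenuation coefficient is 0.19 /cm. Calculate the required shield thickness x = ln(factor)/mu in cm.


x = ln(factor) / mu
x = ln(960) / 0.19
x = 36.142 cm

36.142


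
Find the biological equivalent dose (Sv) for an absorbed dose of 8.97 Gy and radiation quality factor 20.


H = D * Q
H = 8.97 * 20
H = 179.40 Sv

179.40


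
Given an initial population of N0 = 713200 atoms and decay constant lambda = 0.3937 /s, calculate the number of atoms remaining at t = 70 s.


N = N0 * exp(-lambda * t)
N = 713200 * exp(-0.3937 * 70)
N = 7.6646e-07

7.6646e-07


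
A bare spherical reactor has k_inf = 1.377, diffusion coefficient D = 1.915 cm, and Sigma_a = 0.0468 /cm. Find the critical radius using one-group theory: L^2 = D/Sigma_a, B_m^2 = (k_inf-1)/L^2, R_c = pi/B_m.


L^2 = D / Sigma_a = 1.915 / 0.0468 = 40.91880 cm^2
B_m^2 = (k_inf - 1) / L^2 = (1.377 - 1) / 40.91880 = 0.009213369 /cm^2
For a bare sphere: B_g = pi/R, so R_c = pi / sqrt(B_m^2)
R_c = pi / sqrt(0.009213369) = 32.730 cm

32.730


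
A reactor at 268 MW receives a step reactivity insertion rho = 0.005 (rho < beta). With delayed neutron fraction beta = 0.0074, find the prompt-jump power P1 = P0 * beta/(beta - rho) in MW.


P1/P0 = beta / (beta - rho)
P1/P0 = 0.0074 / (0.0074 - 0.005) = 3.083333
P1 = 268 * 3.083333 = 826.33 MW

826.33


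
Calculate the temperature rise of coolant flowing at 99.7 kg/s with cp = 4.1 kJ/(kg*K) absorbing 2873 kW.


dT = Q / (m_dot * cp)
dT = 2873 / (99.7 * 4.1)
dT = 7.0284 C

7.0284


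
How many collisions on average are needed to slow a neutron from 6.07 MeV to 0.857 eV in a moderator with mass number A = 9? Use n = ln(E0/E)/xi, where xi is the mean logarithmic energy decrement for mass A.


xi = 1 + (A-1)^2/(2A)*ln((A-1)/(A+1)) = 0.2066007 (for A = 9)
n = ln(E0/E) / xi
n = ln(6.07e6 / 0.857) / 0.2066007
n = ln(7.082847e+06) / 0.2066007 = 76.346

76.346


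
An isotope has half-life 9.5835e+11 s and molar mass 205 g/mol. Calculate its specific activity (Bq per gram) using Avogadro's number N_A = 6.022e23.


lambda = ln(2) / t_half = ln(2) / 9.5835e+11 = 7.232714e-13 /s
SA = lambda * N_A / M
SA = 7.232714e-13 * 6.022e23 / 205
SA = 2.1247e+09 Bq/g

2.1247e+09


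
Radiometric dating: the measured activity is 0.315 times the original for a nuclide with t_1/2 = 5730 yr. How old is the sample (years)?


lambda = ln(2) / t_half = ln(2) / 5730 = 1.209681e-04 /yr
t = -ln(A/A0) / lambda
t = -ln(0.315) / 1.209681e-04
t = 9549.5 yr

9549.5


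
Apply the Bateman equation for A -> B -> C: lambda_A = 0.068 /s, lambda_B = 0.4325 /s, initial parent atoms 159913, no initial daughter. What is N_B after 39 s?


N_B(t) = lambda_A * N_A0 / (lambda_B - lambda_A) * [exp(-lambda_A*t) - exp(-lambda_B*t)]
exp(-0.068*39) = 0.07051005; exp(-0.4325*39) = 4.726480e-08
N_B = 0.068 * 159913 / (0.4325 - 0.068) * (0.07051005 - 4.726480e-08)
N_B = 2103.5

2103.5


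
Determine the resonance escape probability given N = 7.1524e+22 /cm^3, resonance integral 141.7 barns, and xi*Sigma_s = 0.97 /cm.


p = exp(-N * I * 1e-24 / (xi*Sigma_s))
p = exp(-7.1524e+22 * 141.7 * 1e-24 / 0.97)
p = 2.8995e-05

2.8995e-05


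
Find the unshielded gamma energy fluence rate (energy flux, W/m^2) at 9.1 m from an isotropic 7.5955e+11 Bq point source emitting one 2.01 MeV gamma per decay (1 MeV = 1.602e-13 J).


psi = A * E * 1.602e-13 / (4*pi*r^2)
psi = 7.5955e+11 * 2.01 * 1.602e-13 / (4*pi*9.1^2)
psi = 2.3503e-04 W/m^2

2.3503e-04


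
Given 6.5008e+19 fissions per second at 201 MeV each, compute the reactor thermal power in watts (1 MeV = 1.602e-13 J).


P = fission_rate * E_MeV * 1.602e-13
P = 6.5008e+19 * 201 * 1.602e-13
P = 2.0933e+09 W

2.0933e+09


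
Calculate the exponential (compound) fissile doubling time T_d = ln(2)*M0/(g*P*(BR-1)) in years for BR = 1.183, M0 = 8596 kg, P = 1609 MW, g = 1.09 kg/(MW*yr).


Breeding gain G = BR - 1 = 1.183 - 1 = 0.183
Fissile production rate = g * P * G = 1.09 * 1609 * 0.183 = 320.94723 kg/yr
T_d = ln(2) * M0 / (g * P * G)
T_d = ln(2) * 8596 / 320.94723 = 18.565 yr

18.565


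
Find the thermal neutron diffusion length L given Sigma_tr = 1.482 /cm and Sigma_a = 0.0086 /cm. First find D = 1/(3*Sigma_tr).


D = 1 / (3 * Sigma_tr) = 1 / (3 * 1.482) = 0.2249213 cm
L = sqrt(D / Sigma_a)
L = sqrt(0.2249213 / 0.0086)
L = 5.1141 cm

5.1141


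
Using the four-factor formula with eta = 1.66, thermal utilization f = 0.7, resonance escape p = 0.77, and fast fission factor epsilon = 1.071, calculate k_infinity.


k_inf = eta * f * p * epsilon
k_inf = 1.66 * 0.7 * 0.77 * 1.071
k_inf = 0.95827

0.95827


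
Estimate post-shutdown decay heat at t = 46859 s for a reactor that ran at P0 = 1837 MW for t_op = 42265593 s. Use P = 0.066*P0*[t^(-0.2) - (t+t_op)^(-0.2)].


P/P0 = 0.066 * [t^(-0.2) - (t + t_op)^(-0.2)]
P/P0 = 0.066 * [46859^(-0.2) - (46859 + 42265593)^(-0.2)]
P/P0 = 0.066 * [0.1163701 - 0.02983365] = 0.005711406
P = 1837 * 0.005711406 = 10.492 MW

10.492


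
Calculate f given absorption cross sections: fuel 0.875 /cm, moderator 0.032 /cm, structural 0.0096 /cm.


f = Sigma_a_fuel / (Sigma_a_fuel + Sigma_a_mod + Sigma_a_other)
f = 0.875 / (0.875 + 0.032 + 0.0096)
f = 0.95461

0.95461


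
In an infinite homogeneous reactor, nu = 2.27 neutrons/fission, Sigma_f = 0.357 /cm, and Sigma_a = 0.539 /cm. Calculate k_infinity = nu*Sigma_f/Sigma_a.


k_inf = nu * Sigma_f / Sigma_a
k_inf = 2.27 * 0.357 / 0.539
k_inf = 1.5035

1.5035


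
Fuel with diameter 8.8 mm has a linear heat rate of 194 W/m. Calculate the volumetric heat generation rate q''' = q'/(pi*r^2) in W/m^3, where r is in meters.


r = D / 2 / 1000 = 8.8 / 2 / 1000 = 0.0044 m
q''' = q' / (pi * r^2)
q''' = 194 / (pi * 0.0044^2)
q''' = 3.1897e+06 W/m^3

3.1897e+06


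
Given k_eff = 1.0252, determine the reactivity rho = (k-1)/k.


rho = (k_eff - 1) / k_eff
rho = (1.0252 - 1) / 1.0252
rho = 0.024581

0.024581


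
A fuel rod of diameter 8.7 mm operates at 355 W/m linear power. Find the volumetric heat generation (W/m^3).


r = D / 2 / 1000 = 8.7 / 2 / 1000 = 0.00435 m
q''' = q' / (pi * r^2)
q''' = 355 / (pi * 0.00435^2)
q''' = 5.9717e+06 W/m^3

5.9717e+06


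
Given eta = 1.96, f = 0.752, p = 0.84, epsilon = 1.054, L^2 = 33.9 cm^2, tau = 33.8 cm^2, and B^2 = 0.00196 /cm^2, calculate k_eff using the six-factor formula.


k_inf = eta*f*p*eps = 1.96*0.752*0.84*1.054 = 1.304950
P_TNL = 1/(1 + L^2*B^2) = 1/(1 + 33.9*0.00196) = 0.9376957
P_FNL = exp(-B^2*tau) = exp(-0.00196*33.8) = 0.9358987
k_eff = k_inf * P_TNL * P_FNL = 1.304950 * 0.9376957 * 0.9358987
k_eff = 1.1452

1.1452


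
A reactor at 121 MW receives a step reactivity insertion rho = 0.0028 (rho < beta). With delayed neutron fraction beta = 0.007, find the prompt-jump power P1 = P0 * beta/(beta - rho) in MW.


P1/P0 = beta / (beta - rho)
P1/P0 = 0.007 / (0.007 - 0.0028) = 1.666667
P1 = 121 * 1.666667 = 201.67 MW

201.67


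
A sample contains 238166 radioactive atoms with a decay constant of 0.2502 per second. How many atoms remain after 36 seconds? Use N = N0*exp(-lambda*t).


N = N0 * exp(-lambda * t)
N = 238166 * exp(-0.2502 * 36)
N = 29.181

29.181


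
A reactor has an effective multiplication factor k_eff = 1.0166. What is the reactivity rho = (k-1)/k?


rho = (k_eff - 1) / k_eff
rho = (1.0166 - 1) / 1.0166
rho = 0.016329

0.016329


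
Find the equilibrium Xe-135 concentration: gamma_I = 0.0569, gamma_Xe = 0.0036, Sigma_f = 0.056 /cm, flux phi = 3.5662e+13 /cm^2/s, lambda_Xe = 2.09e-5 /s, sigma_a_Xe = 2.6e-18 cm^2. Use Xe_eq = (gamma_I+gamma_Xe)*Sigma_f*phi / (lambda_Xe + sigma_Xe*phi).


Xe_eq = (gamma_I + gamma_Xe) * Sigma_f * phi / (lambda_Xe + sigma_Xe * phi)
Numerator = (0.0569 + 0.0036) * 0.056 * 3.5662e+13 = 1.208229e+11
Denominator = 2.09e-5 + 2.6e-18 * 3.5662e+13 = 1.136212e-04
Xe_eq = 1.208229e+11 / 1.136212e-04 = 1.0634e+15 /cm^3

1.0634e+15


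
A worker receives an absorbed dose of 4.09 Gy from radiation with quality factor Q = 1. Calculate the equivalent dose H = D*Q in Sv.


H = D * Q
H = 4.09 * 1
H = 4.0900 Sv

4.0900


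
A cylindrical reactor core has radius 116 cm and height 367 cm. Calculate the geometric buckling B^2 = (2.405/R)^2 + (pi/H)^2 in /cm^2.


B^2 = (2.405/R)^2 + (pi/H)^2
B^2 = (2.405/116)^2 + (pi/367)^2
B^2 = 5.0312e-04 /cm^2

5.0312e-04


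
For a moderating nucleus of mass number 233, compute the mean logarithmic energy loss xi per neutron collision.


xi = 1 + (A-1)^2/(2A) * ln((A-1)/(A+1))
xi = 1 + (233-1)^2/(2*233) * ln((233-1)/(233 +1))
xi = 0.0085592

0.0085592


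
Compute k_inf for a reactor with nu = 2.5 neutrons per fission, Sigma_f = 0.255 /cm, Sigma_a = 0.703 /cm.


k_inf = nu * Sigma_f / Sigma_a
k_inf = 2.5 * 0.255 / 0.703
k_inf = 0.90683

0.90683


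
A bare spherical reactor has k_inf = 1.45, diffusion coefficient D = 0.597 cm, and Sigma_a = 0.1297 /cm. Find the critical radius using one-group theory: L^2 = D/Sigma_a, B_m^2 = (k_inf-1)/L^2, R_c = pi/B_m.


L^2 = D / Sigma_a = 0.597 / 0.1297 = 4.602930 cm^2
B_m^2 = (k_inf - 1) / L^2 = (1.45 - 1) / 4.602930 = 0.09776382 /cm^2
For a bare sphere: B_g = pi/R, so R_c = pi / sqrt(B_m^2)
R_c = pi / sqrt(0.09776382) = 10.048 cm

10.048


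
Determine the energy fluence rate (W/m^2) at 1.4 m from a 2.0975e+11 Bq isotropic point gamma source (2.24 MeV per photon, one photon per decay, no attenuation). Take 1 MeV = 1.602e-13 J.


psi = A * E * 1.602e-13 / (4*pi*r^2)
psi = 2.0975e+11 * 2.24 * 1.602e-13 / (4*pi*1.4^2)
psi = 0.0030560 W/m^2

0.0030560


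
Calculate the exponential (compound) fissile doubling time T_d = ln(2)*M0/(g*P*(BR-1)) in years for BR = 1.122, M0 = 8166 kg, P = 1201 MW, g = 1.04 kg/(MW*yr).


Breeding gain G = BR - 1 = 1.122 - 1 = 0.122
Fissile production rate = g * P * G = 1.04 * 1201 * 0.122 = 152.38288 kg/yr
T_d = ln(2) * M0 / (g * P * G)
T_d = ln(2) * 8166 / 152.38288 = 37.145 yr

37.145


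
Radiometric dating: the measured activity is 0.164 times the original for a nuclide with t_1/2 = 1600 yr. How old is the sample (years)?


lambda = ln(2) / t_half = ln(2) / 1600 = 4.332170e-04 /yr
t = -ln(A/A0) / lambda
t = -ln(0.164) / 4.332170e-04
t = 4173.2 yr

4173.2


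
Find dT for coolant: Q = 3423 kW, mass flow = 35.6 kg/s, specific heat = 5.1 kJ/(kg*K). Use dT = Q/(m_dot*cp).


dT = Q / (m_dot * cp)
dT = 3423 / (35.6 * 5.1)
dT = 18.853 C

18.853


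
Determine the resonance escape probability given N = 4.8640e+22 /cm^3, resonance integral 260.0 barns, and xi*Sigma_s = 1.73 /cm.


p = exp(-N * I * 1e-24 / (xi*Sigma_s))
p = exp(-4.8640e+22 * 260.0 * 1e-24 / 1.73)
p = 6.6878e-04

6.6878e-04


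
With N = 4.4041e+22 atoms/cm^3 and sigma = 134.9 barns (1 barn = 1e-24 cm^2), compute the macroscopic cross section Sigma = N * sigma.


Sigma = N * sigma_barns * 1e-24
Sigma = 4.4041e+22 * 134.9 * 1e-24
Sigma = 5.9411 /cm

5.9411


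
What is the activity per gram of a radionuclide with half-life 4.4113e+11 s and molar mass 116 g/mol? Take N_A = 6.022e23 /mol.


lambda = ln(2) / t_half = ln(2) / 4.4113e+11 = 1.571299e-12 /s
SA = lambda * N_A / M
SA = 1.571299e-12 * 6.022e23 / 116
SA = 8.1572e+09 Bq/g

8.1572e+09


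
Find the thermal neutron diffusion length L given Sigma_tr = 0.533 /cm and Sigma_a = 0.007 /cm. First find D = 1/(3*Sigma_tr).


D = 1 / (3 * Sigma_tr) = 1 / (3 * 0.533) = 0.6253909 cm
L = sqrt(D / Sigma_a)
L = sqrt(0.6253909 / 0.007)
L = 9.4521 cm

9.4521


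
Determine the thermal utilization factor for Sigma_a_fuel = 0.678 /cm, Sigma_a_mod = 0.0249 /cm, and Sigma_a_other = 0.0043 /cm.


f = Sigma_a_fuel / (Sigma_a_fuel + Sigma_a_mod + Sigma_a_other)
f = 0.678 / (0.678 + 0.0249 + 0.0043)
f = 0.95871

0.95871


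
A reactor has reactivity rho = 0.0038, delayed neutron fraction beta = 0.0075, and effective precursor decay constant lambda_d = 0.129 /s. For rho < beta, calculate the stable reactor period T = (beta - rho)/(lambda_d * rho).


T = (beta - rho) / (lambda_d * rho)
T = (0.0075 - 0.0038) / (0.129 * 0.0038)
T = 7.5479 s

7.5479


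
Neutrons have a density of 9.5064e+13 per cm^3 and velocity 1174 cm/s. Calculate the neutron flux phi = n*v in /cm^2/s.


phi = n * v
phi = 9.5064e+13 * 1174
phi = 1.1161e+17 /cm^2/s

1.1161e+17


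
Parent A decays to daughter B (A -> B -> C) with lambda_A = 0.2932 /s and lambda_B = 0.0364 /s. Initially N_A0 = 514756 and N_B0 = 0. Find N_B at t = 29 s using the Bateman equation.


N_B(t) = lambda_A * N_A0 / (lambda_B - lambda_A) * [exp(-lambda_A*t) - exp(-lambda_B*t)]
exp(-0.2932*29) = 2.028995e-04; exp(-0.0364*29) = 0.3479836
N_B = 0.2932 * 514756 / (0.0364 - 0.2932) * (2.028995e-04 - 0.3479836)
N_B = 204398

204398


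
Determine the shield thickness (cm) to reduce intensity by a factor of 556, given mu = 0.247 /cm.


x = ln(factor) / mu
x = ln(556) / 0.247
x = 25.590 cm

25.590


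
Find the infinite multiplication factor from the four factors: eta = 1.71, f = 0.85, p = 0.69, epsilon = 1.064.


k_inf = eta * f * p * epsilon
k_inf = 1.71 * 0.85 * 0.69 * 1.064
k_inf = 1.0671

1.0671
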